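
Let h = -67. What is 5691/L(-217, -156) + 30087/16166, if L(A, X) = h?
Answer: -89984877/1083122 ≈ -83.079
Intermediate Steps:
L(A, X) = -67
5691/L(-217, -156) + 30087/16166 = 5691/(-67) + 30087/16166 = 5691*(-1/67) + 30087*(1/16166) = -5691/67 + 30087/16166 = -89984877/1083122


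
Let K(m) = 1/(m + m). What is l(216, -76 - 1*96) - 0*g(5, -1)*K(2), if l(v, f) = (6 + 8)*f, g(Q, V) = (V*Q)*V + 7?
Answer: -2408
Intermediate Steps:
K(m) = 1/(2*m)
g(Q, V) = 7 + Q*V² (g(Q, V) = (Q*V)*V + 7 = Q*V² + 7 = 7 + Q*V²)
l(v, f) = 14*f
l(216, -76 - 1*96) - 0*g(5, -1)*K(2) = 14*(-76 - 1*96) - 0*(7 + 5*(-1)²)*(½)/2 = 14*(-76 - 96) - 0*(7 + 5*1)*(½)*(½) = 14*(-172) - 0*(7 + 5)/4 = -2408 - 0*12/4 = -2408 - 0/4 = -2408 - 1*0 = -2408 + 0 = -2408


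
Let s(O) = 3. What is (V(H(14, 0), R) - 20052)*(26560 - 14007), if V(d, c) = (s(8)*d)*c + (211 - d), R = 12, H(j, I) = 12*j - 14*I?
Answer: -175252433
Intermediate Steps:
H(j, I) = -14*I + 12*j
V(d, c) = 211 - d + 3*c*d (V(d, c) = (3*d)*c + (211 - d) = 3*c*d + (211 - d) = 211 - d + 3*c*d)
(V(H(14, 0), R) - 20052)*(26560 - 14007) = ((211 - (-14*0 + 12*14) + 3*12*(-14*0 + 12*14)) - 20052)*(26560 - 14007) = ((211 - (0 + 168) + 3*12*(0 + 168)) - 20052)*12553 = ((211 - 1*168 + 3*12*168) - 20052)*12553 = ((211 - 168 + 6048) - 20052)*12553 = (6091 - 20052)*12553 = -13961*12553 = -175252433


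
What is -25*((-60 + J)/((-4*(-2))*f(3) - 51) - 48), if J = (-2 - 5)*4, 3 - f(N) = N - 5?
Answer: 1000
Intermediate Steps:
f(N) = 8 - N (f(N) = 3 - (N - 5) = 3 - (-5 + N) = 3 + (5 - N) = 8 - N)
J = -28 (J = -7*4 = -28)
-25*((-60 + J)/((-4*(-2))*f(3) - 51) - 48) = -25*((-60 - 28)/((-4*(-2))*(8 - 1*3) - 51) - 48) = -25*(-88/(8*(8 - 3) - 51) - 48) = -25*(-88/(8*5 - 51) - 48) = -25*(-88/(40 - 51) - 48) = -25*(-88/(-11) - 48) = -25*(-88*(-1/11) - 48) = -25*(8 - 48) = -25*(-40) = 1000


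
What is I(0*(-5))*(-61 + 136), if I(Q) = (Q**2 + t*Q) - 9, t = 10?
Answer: -675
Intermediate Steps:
I(Q) = -9 + Q**2 + 10*Q (I(Q) = (Q**2 + 10*Q) - 9 = -9 + Q**2 + 10*Q)
I(0*(-5))*(-61 + 136) = (-9 + (0*(-5))**2 + 10*(0*(-5)))*(-61 + 136) = (-9 + 0**2 + 10*0)*75 = (-9 + 0 + 0)*75 = -9*75 = -675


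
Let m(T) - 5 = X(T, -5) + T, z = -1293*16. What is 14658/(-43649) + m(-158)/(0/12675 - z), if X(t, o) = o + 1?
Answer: -310097597/903010512 ≈ -0.34340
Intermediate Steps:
X(t, o) = 1 + o
z = -20688
m(T) = 1 + T (m(T) = 5 + ((1 - 5) + T) = 5 + (-4 + T) = 1 + T)
14658/(-43649) + m(-158)/(0/12675 - z) = 14658/(-43649) + (1 - 158)/(0/12675 - 1*(-20688)) = 14658*(-1/43649) - 157/(0*(1/12675) + 20688) = -14658/43649 - 157/(0 + 20688) = -14658/43649 - 157/20688 = -310097597/903010512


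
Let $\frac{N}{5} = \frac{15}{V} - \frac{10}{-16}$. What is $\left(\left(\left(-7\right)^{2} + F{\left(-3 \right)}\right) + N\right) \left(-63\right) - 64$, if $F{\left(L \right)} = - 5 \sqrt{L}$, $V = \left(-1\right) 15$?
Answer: $- \frac{24263}{8} + 315 i \sqrt{3} \approx -3032.9 + 545.6 i$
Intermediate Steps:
$V = -15$
$N = - \frac{15}{8}$ ($N = 5 \left(\frac{15}{-15} - \frac{10}{-16}\right) = 5 \left(15 \left(- \frac{1}{15}\right) - - \frac{5}{8}\right) = 5 \left(-1 + \frac{5}{8}\right) = 5 \left(- \frac{3}{8}\right) = - \frac{15}{8} \approx -1.875$)
$\left(\left(\left(-7\right)^{2} + F{\left(-3 \right)}\right) + N\right) \left(-63\right) - 64 = \left(\left(\left(-7\right)^{2} - 5 \sqrt{-3}\right) - \frac{15}{8}\right) \left(-63\right) - 64 = \left(\left(49 - 5 i \sqrt{3}\right) - \frac{15}{8}\right) \left(-63\right) - 64 = \left(\frac{377}{8} - 5 i \sqrt{3}\right) \left(-63\right) - 64 = \left(- \frac{23751}{8} + 315 i \sqrt{3}\right) - 64 = - \frac{24263}{8} + 315 i \sqrt{3}$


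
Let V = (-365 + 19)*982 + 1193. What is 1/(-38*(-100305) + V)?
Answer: 1/3473011 ≈ 2.8793e-7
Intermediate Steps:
V = -338579 (V = -346*982 + 1193 = -339772 + 1193 = -338579)
1/(-38*(-100305) + V) = 1/(-38*(-100305) - 338579) = 1/(3811590 - 338579) = 1/3473011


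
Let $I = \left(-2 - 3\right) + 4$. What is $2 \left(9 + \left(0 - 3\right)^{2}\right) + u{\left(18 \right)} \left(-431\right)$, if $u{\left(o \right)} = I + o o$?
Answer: $-139177$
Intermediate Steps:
$I = -1$ ($I = \left(-2 - 3\right) + 4 = -5 + 4 = -1$)
$u{\left(o \right)} = -1 + o^{2}$ ($u{\left(o \right)} = -1 + o o = -1 + o^{2}$)
$2 \left(9 + \left(0 - 3\right)^{2}\right) + u{\left(18 \right)} \left(-431\right) = 2 \left(9 + \left(0 - 3\right)^{2}\right) + \left(-1 + 18^{2}\right) \left(-431\right) = 2 \left(9 + \left(-3\right)^{2}\right) + \left(-1 + 324\right) \left(-431\right) = 2 \left(9 + 9\right) + 323 \left(-431\right) = 2 \cdot 18 - 139213 = 36 - 139213 = -139177$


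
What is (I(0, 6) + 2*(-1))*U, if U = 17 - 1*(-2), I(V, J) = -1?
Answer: -57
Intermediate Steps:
U = 19 (U = 17 + 2 = 19)
(I(0, 6) + 2*(-1))*U = (-1 + 2*(-1))*19 = (-1 - 2)*19 = -3*19 = -57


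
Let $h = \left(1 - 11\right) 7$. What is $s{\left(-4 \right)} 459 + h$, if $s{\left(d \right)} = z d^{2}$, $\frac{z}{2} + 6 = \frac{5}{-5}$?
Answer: $-102886$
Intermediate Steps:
$z = -14$ ($z = -12 + 2 \frac{5}{-5} = -12 + 2 \cdot 5 \left(- \frac{1}{5}\right) = -12 + 2 \left(-1\right) = -12 - 2 = -14$)
$s{\left(d \right)} = - 14 d^{2}$
$h = -70$ ($h = \left(-10\right) 7 = -70$)
$s{\left(-4 \right)} 459 + h = - 14 \left(-4\right)^{2} \cdot 459 - 70 = \left(-14\right) 16 \cdot 459 - 70 = \left(-224\right) 459 - 70 = -102816 - 70 = -102886$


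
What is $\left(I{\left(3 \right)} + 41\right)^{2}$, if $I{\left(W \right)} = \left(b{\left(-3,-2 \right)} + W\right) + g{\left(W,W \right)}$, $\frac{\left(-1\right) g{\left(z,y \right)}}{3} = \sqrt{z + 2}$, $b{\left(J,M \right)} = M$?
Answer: $1809 - 252 \sqrt{5} \approx 1245.5$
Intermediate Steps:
$g{\left(z,y \right)} = - 3 \sqrt{2 + z}$ ($g{\left(z,y \right)} = - 3 \sqrt{z + 2} = - 3 \sqrt{2 + z}$)
$I{\left(W \right)} = -2 + W - 3 \sqrt{2 + W}$ ($I{\left(W \right)} = \left(-2 + W\right) - 3 \sqrt{2 + W} = -2 + W - 3 \sqrt{2 + W}$)
$\left(I{\left(3 \right)} + 41\right)^{2} = \left(\left(-2 + 3 - 3 \sqrt{2 + 3}\right) + 41\right)^{2} = \left(\left(-2 + 3 - 3 \sqrt{5}\right) + 41\right)^{2} = \left(\left(1 - 3 \sqrt{5}\right) + 41\right)^{2} = \left(42 - 3 \sqrt{5}\right)^{2}$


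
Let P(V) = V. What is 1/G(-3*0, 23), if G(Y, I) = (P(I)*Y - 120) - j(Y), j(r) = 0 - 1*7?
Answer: -1/113 ≈ -0.0088496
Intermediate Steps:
j(r) = -7 (j(r) = 0 - 7 = -7)
G(Y, I) = -113 + I*Y (G(Y, I) = (I*Y - 120) - 1*(-7) = (-120 + I*Y) + 7 = -113 + I*Y)
1/G(-3*0, 23) = 1/(-113 + 23*(-3*0)) = 1/(-113 + 23*0) = 1/(-113 + 0) = 1/(-113) = -1/113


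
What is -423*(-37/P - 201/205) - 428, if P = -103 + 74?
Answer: -3287248/5945 ≈ -552.94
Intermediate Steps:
P = -29
-423*(-37/P - 201/205) - 428 = -423*(-37/(-29) - 201/205) - 428 = -423*(-37*(-1/29) - 201*1/205) - 428 = -423*(37/29 - 201/205) - 428 = -423*1756/5945 - 428 = -742788/5945 - 428 = -3287248/5945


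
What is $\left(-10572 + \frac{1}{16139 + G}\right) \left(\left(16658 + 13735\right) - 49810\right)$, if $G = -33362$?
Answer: $\frac{3535477592269}{17223} \approx 2.0528 \cdot 10^{8}$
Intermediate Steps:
$\left(-10572 + \frac{1}{16139 + G}\right) \left(\left(16658 + 13735\right) - 49810\right) = \left(-10572 + \frac{1}{16139 - 33362}\right) \left(\left(16658 + 13735\right) - 49810\right) = \left(-10572 + \frac{1}{-17223}\right) \left(30393 - 49810\right) = \left(-10572 - \frac{1}{17223}\right) \left(-19417\right) = \left(- \frac{182081557}{17223}\right) \left(-19417\right) = \frac{3535477592269}{17223}$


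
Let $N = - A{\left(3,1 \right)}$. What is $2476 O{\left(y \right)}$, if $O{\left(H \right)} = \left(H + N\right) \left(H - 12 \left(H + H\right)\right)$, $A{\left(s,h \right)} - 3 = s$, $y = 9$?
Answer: $-1537596$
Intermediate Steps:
$A{\left(s,h \right)} = 3 + s$
$N = -6$ ($N = - (3 + 3) = \left(-1\right) 6 = -6$)
$O{\left(H \right)} = - 23 H \left(-6 + H\right)$ ($O{\left(H \right)} = \left(H - 6\right) \left(H - 12 \left(H + H\right)\right) = \left(-6 + H\right) \left(H - 12 \cdot 2 H\right) = \left(-6 + H\right) \left(H - 24 H\right) = \left(-6 + H\right) \left(- 23 H\right) = - 23 H \left(-6 + H\right)$)
$2476 O{\left(y \right)} = 2476 \cdot 23 \cdot 9 \left(6 - 9\right) = 2476 \cdot 23 \cdot 9 \left(-3\right) = 2476 \left(-621\right) = -1537596$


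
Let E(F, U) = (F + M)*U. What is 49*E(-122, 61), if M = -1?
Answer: -367647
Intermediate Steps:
E(F, U) = U*(-1 + F) (E(F, U) = (F - 1)*U = (-1 + F)*U = U*(-1 + F))
49*E(-122, 61) = 49*(61*(-1 - 122)) = 49*(61*(-123)) = 49*(-7503) = -367647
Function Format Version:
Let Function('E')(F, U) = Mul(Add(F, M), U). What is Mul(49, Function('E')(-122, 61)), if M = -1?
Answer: -367647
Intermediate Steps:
Function('E')(F, U) = Mul(U, Add(-1, F)) (Function('E')(F, U) = Mul(Add(F, -1), U) = Mul(Add(-1, F), U) = Mul(U, Add(-1, F)))
Mul(49, Function('E')(-122, 61)) = Mul(49, Mul(61, Add(-1, -122))) = Mul(49, Mul(61, -123)) = Mul(49, -7503) = -367647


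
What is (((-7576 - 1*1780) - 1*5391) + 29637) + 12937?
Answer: 27827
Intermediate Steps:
(((-7576 - 1*1780) - 1*5391) + 29637) + 12937 = (((-7576 - 1780) - 5391) + 29637) + 12937 = ((-9356 - 5391) + 29637) + 12937 = (-14747 + 29637) + 12937 = 14890 + 12937 = 27827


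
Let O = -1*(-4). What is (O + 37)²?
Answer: 1681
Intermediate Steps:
O = 4
(O + 37)² = (4 + 37)² = 41² = 1681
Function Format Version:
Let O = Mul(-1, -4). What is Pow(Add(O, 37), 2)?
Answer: 1681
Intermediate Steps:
O = 4
Pow(Add(O, 37), 2) = Pow(Add(4, 37), 2) = Pow(41, 2) = 1681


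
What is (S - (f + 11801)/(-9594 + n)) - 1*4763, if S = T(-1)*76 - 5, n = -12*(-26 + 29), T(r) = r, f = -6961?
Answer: -4664288/963 ≈ -4843.5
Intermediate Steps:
n = -36 (n = -12*3 = -36)
S = -81 (S = -1*76 - 5 = -76 - 5 = -81)
(S - (f + 11801)/(-9594 + n)) - 1*4763 = (-81 - (-6961 + 11801)/(-9594 - 36)) - 1*4763 = (-81 - 4840/(-9630)) - 4763 = (-81 - 4840*(-1)/9630) - 4763 = (-81 - 1*(-484/963)) - 4763 = (-81 + 484/963) - 4763 = -77519/963 - 4763 = -4664288/963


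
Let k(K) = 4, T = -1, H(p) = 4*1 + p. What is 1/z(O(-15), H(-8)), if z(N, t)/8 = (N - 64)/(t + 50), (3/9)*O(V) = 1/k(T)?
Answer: -1/11 ≈ -0.090909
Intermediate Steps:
H(p) = 4 + p
O(V) = ¾ (O(V) = 3/4 = 3*(¼) = ¾)
z(N, t) = 8*(-64 + N)/(50 + t) (z(N, t) = 8*((N - 64)/(t + 50)) = 8*((-64 + N)/(50 + t)) = 8*(-64 + N)/(50 + t))
1/z(O(-15), H(-8)) = 1/(8*(-64 + ¾)/(50 + (4 - 8))) = 1/(8*(-253/4)/(50 - 4)) = 1/(8*(-253/4)/46) = 1/(8*(1/46)*(-253/4)) = 1/(-11) = -1/11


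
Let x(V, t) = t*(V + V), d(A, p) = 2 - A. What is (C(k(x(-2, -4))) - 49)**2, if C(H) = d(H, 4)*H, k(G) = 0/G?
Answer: 2401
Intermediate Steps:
x(V, t) = 2*V*t (x(V, t) = t*(2*V) = 2*V*t)
k(G) = 0
C(H) = H*(2 - H) (C(H) = (2 - H)*H = H*(2 - H))
(C(k(x(-2, -4))) - 49)**2 = (0*(2 - 1*0) - 49)**2 = (0*(2 + 0) - 49)**2 = (0*2 - 49)**2 = (0 - 49)**2 = (-49)**2 = 2401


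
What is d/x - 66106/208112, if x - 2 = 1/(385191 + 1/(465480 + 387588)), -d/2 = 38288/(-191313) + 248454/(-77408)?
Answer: 97858469320000980480511783/31647384198217998452082672 ≈ 3.0922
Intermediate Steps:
d = 25248138803/3702289176 (d = -2*(38288/(-191313) + 248454/(-77408)) = -2*(38288*(-1/191313) + 248454*(-1/77408)) = -2*(-38288/191313 - 124227/38704) = -2*(-25248138803/7404578352) = 25248138803/3702289176 ≈ 6.8196)
x = 657189085046/328594115989 (x = 2 + 1/(385191 + 1/(465480 + 387588)) = 2 + 1/(385191 + 1/853068) = 2 + 1/(328594115989/853068) = 2 + 853068/328594115989 = 657189085046/328594115989 ≈ 2.0000)
d/x - 66106/208112 = 25248138803/(3702289176*(657189085046/328594115989)) - 66106/208112 = (25248138803/3702289176)*(328594115989/657189085046) - 66106*1/208112 = 8296389850339353621167/2433104036151149262096 - 33053/104056 = 97858469320000980480511783/31647384198217998452082672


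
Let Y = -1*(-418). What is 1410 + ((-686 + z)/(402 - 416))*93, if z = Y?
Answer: 22332/7 ≈ 3190.3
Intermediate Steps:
Y = 418
z = 418
1410 + ((-686 + z)/(402 - 416))*93 = 1410 + ((-686 + 418)/(402 - 416))*93 = 1410 - 268/(-14)*93 = 1410 - 268*(-1/14)*93 = 1410 + (134/7)*93 = 1410 + 12462/7 = 22332/7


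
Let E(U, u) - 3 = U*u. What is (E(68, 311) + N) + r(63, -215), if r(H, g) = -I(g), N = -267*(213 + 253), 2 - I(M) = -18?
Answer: -103291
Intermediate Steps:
I(M) = 20 (I(M) = 2 - 1*(-18) = 2 + 18 = 20)
N = -124422 (N = -267*466 = -124422)
E(U, u) = 3 + U*u
r(H, g) = -20 (r(H, g) = -1*20 = -20)
(E(68, 311) + N) + r(63, -215) = ((3 + 68*311) - 124422) - 20 = ((3 + 21148) - 124422) - 20 = (21151 - 124422) - 20 = -103271 - 20 = -103291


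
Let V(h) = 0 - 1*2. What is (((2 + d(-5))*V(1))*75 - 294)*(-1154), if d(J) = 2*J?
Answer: -1045524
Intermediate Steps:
V(h) = -2 (V(h) = 0 - 2 = -2)
(((2 + d(-5))*V(1))*75 - 294)*(-1154) = (((2 + 2*(-5))*(-2))*75 - 294)*(-1154) = (((2 - 10)*(-2))*75 - 294)*(-1154) = (-8*(-2)*75 - 294)*(-1154) = (16*75 - 294)*(-1154) = (1200 - 294)*(-1154) = 906*(-1154) = -1045524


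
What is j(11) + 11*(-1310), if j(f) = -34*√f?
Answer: -14410 - 34*√11 ≈ -14523.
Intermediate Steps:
j(11) + 11*(-1310) = -34*√11 + 11*(-1310) = -34*√11 - 14410 = -14410 - 34*√11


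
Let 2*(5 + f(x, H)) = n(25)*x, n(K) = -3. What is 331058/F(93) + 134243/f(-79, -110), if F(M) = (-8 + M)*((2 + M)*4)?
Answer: 257271999/215650 ≈ 1193.0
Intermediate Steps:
f(x, H) = -5 - 3*x/2 (f(x, H) = -5 + (-3*x)/2 = -5 - 3*x/2)
F(M) = (-8 + M)*(8 + 4*M)
331058/F(93) + 134243/f(-79, -110) = 331058/(-64 - 24*93 + 4*93²) + 134243/(-5 - 3/2*(-79)) = 331058/(-64 - 2232 + 4*8649) + 134243/(-5 + 237/2) = 331058/(-64 - 2232 + 34596) + 134243/(227/2) = 331058/32300 + 134243*(2/227) = 331058*(1/32300) + 268486/227 = 9737/950 + 268486/227 = 257271999/215650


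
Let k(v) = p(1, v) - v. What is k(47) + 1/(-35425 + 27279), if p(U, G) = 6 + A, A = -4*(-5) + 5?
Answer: -130337/8146 ≈ -16.000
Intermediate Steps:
A = 25 (A = 20 + 5 = 25)
p(U, G) = 31 (p(U, G) = 6 + 25 = 31)
k(v) = 31 - v
k(47) + 1/(-35425 + 27279) = (31 - 1*47) + 1/(-35425 + 27279) = (31 - 47) + 1/(-8146) = -16 - 1/8146 = -130337/8146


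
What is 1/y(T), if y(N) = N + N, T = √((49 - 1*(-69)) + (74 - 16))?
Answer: √11/88 ≈ 0.037689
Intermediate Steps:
T = 4*√11 (T = √((49 + 69) + 58) = √(118 + 58) = √176 = 4*√11 ≈ 13.266)
y(N) = 2*N
1/y(T) = 1/(2*(4*√11)) = 1/(8*√11) = √11/88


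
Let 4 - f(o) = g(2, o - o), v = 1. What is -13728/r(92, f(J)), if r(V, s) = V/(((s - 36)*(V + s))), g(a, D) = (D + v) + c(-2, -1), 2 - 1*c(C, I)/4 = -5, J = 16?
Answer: 14026584/23 ≈ 6.0985e+5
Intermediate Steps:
c(C, I) = 28 (c(C, I) = 8 - 4*(-5) = 8 + 20 = 28)
g(a, D) = 29 + D (g(a, D) = (D + 1) + 28 = (1 + D) + 28 = 29 + D)
f(o) = -25 (f(o) = 4 - (29 + (o - o)) = 4 - (29 + 0) = 4 - 1*29 = 4 - 29 = -25)
r(V, s) = V/((-36 + s)*(V + s)) (r(V, s) = V/(((-36 + s)*(V + s))) = V*(1/((-36 + s)*(V + s))) = V/((-36 + s)*(V + s)))
-13728/r(92, f(J)) = -13728/(92/((-25)**2 - 36*92 - 36*(-25) + 92*(-25))) = -13728/(92/(625 - 3312 + 900 - 2300)) = -13728/(92/(-4087)) = -13728/(92*(-1/4087)) = -13728/(-92/4087) = -13728*(-4087/92) = 14026584/23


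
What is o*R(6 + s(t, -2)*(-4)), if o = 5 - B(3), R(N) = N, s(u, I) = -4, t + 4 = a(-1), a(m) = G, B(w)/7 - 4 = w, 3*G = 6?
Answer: -968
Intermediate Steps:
G = 2 (G = (1/3)*6 = 2)
B(w) = 28 + 7*w
a(m) = 2
t = -2 (t = -4 + 2 = -2)
o = -44 (o = 5 - (28 + 7*3) = 5 - (28 + 21) = 5 - 1*49 = 5 - 49 = -44)
o*R(6 + s(t, -2)*(-4)) = -44*(6 - 4*(-4)) = -44*(6 + 16) = -44*22 = -968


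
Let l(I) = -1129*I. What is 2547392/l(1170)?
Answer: -1273696/660465 ≈ -1.9285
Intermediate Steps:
2547392/l(1170) = 2547392/((-1129*1170)) = 2547392/(-1320930) = 2547392*(-1/1320930) = -1273696/660465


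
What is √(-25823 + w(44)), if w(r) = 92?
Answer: 3*I*√2859 ≈ 160.41*I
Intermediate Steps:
√(-25823 + w(44)) = √(-25823 + 92) = √(-25731) = 3*I*√2859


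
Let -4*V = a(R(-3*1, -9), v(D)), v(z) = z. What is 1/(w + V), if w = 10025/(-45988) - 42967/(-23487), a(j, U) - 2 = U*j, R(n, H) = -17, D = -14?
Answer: -1080120156/63066700139 ≈ -0.017127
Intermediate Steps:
a(j, U) = 2 + U*j
V = -60 (V = -(2 - 14*(-17))/4 = -(2 + 238)/4 = -1/4*240 = -60)
w = 1740509221/1080120156 (w = 10025*(-1/45988) - 42967*(-1/23487) = -10025/45988 + 42967/23487 = 1740509221/1080120156 ≈ 1.6114)
1/(w + V) = 1/(1740509221/1080120156 - 60) = 1/(-63066700139/1080120156) = -1080120156/63066700139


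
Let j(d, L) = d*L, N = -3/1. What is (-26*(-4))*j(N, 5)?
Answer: -1560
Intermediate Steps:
N = -3 (N = -3*1 = -3)
j(d, L) = L*d
(-26*(-4))*j(N, 5) = (-26*(-4))*(5*(-3)) = 104*(-15) = -1560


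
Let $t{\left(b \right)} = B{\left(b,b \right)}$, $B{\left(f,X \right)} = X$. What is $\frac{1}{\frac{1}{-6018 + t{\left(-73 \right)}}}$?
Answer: $-6091$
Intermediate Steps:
$t{\left(b \right)} = b$
$\frac{1}{\frac{1}{-6018 + t{\left(-73 \right)}}} = \frac{1}{\frac{1}{-6018 - 73}} = \frac{1}{\frac{1}{-6091}} = \frac{1}{- \frac{1}{6091}} = -6091$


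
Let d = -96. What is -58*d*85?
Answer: 473280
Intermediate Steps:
-58*d*85 = -58*(-96)*85 = 5568*85 = 473280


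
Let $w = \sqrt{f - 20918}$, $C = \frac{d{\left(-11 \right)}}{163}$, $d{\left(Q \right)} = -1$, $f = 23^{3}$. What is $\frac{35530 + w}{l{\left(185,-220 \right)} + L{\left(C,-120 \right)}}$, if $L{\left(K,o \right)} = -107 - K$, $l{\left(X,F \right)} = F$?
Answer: $- \frac{579139}{5330} - \frac{163 i \sqrt{8751}}{53300} \approx -108.66 - 0.28608 i$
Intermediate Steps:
$f = 12167$
$C = - \frac{1}{163} \approx -0.006135$
$w = i \sqrt{8751}$ ($w = \sqrt{12167 - 20918} = \sqrt{-8751} = i \sqrt{8751} \approx 93.547 i$)
$\frac{35530 + w}{l{\left(185,-220 \right)} + L{\left(C,-120 \right)}} = \frac{35530 + i \sqrt{8751}}{-220 - \frac{17440}{163}} = \frac{35530 + i \sqrt{8751}}{- \frac{53300}{163}} = \left(35530 + i \sqrt{8751}\right) \left(- \frac{163}{53300}\right) = - \frac{579139}{5330} - \frac{163 i \sqrt{8751}}{53300}$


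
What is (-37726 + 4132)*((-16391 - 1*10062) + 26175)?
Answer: 9339132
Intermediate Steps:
(-37726 + 4132)*((-16391 - 1*10062) + 26175) = -33594*((-16391 - 10062) + 26175) = -33594*(-26453 + 26175) = -33594*(-278) = 9339132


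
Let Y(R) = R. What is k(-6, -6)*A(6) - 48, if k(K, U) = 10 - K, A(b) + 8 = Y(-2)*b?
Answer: -368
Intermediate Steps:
A(b) = -8 - 2*b
k(-6, -6)*A(6) - 48 = (10 - 1*(-6))*(-8 - 2*6) - 48 = (10 + 6)*(-8 - 12) - 48 = 16*(-20) - 48 = -320 - 48 = -368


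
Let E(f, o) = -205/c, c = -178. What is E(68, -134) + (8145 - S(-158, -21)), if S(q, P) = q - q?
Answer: 1450015/178 ≈ 8146.1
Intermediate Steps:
S(q, P) = 0
E(f, o) = 205/178 (E(f, o) = -205/(-178) = -205*(-1/178) = 205/178)
E(68, -134) + (8145 - S(-158, -21)) = 205/178 + (8145 - 1*0) = 205/178 + (8145 + 0) = 205/178 + 8145 = 1450015/178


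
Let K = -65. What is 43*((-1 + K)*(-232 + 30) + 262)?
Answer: 584542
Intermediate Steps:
43*((-1 + K)*(-232 + 30) + 262) = 43*((-1 - 65)*(-232 + 30) + 262) = 43*(-66*(-202) + 262) = 43*(13332 + 262) = 43*13594 = 584542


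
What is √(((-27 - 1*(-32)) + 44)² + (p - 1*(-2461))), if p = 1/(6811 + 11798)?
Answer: √1683685730031/18609 ≈ 69.728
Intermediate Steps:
p = 1/18609 ≈ 5.3737e-5
√(((-27 - 1*(-32)) + 44)² + (p - 1*(-2461))) = √(((-27 - 1*(-32)) + 44)² + (1/18609 - 1*(-2461))) = √(((-27 + 32) + 44)² + (1/18609 + 2461)) = √((5 + 44)² + 45796750/18609) = √(49² + 45796750/18609) = √(2401 + 45796750/18609) = √(90476959/18609) = √1683685730031/18609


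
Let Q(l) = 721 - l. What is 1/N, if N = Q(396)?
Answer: 1/325 ≈ 0.0030769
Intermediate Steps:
N = 325 (N = 721 - 1*396 = 721 - 396 = 325)
1/N = 1/325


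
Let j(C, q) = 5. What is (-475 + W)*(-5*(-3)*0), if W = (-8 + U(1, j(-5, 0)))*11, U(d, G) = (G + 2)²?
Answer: 0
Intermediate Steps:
U(d, G) = (2 + G)²
W = 451 (W = (-8 + (2 + 5)²)*11 = (-8 + 7²)*11 = (-8 + 49)*11 = 41*11 = 451)
(-475 + W)*(-5*(-3)*0) = (-475 + 451)*(-5*(-3)*0) = -360*0 = -24*0 = 0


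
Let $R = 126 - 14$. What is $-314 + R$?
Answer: $-202$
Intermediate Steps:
$R = 112$ ($R = 126 - 14 = 112$)
$-314 + R = -314 + 112 = -202$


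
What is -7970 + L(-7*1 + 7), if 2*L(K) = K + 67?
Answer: -15873/2 ≈ -7936.5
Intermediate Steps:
L(K) = 67/2 + K/2 (L(K) = (K + 67)/2 = (67 + K)/2 = 67/2 + K/2)
-7970 + L(-7*1 + 7) = -7970 + (67/2 + (-7*1 + 7)/2) = -7970 + (67/2 + (-7 + 7)/2) = -7970 + (67/2 + (½)*0) = -7970 + (67/2 + 0) = -7970 + 67/2 = -15873/2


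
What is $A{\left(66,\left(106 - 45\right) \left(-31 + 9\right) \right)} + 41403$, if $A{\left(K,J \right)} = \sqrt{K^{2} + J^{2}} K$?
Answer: $41403 + 1452 \sqrt{3730} \approx 1.3008 \cdot 10^{5}$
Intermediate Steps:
$A{\left(K,J \right)} = K \sqrt{J^{2} + K^{2}}$ ($A{\left(K,J \right)} = \sqrt{J^{2} + K^{2}} K = K \sqrt{J^{2} + K^{2}}$)
$A{\left(66,\left(106 - 45\right) \left(-31 + 9\right) \right)} + 41403 = 66 \sqrt{\left(\left(106 - 45\right) \left(-31 + 9\right)\right)^{2} + 66^{2}} + 41403 = 66 \sqrt{\left(61 \left(-22\right)\right)^{2} + 4356} + 41403 = 66 \sqrt{\left(-1342\right)^{2} + 4356} + 41403 = 66 \sqrt{1800964 + 4356} + 41403 = 66 \sqrt{1805320} + 41403 = 66 \cdot 22 \sqrt{3730} + 41403 = 1452 \sqrt{3730} + 41403 = 41403 + 1452 \sqrt{3730}$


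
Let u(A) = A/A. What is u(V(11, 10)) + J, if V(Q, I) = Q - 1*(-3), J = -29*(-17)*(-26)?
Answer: -12817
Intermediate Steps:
J = -12818 (J = 493*(-26) = -12818)
V(Q, I) = 3 + Q (V(Q, I) = Q + 3 = 3 + Q)
u(A) = 1
u(V(11, 10)) + J = 1 - 12818 = -12817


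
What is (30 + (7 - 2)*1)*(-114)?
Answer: -3990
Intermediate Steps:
(30 + (7 - 2)*1)*(-114) = (30 + 5*1)*(-114) = (30 + 5)*(-114) = 35*(-114) = -3990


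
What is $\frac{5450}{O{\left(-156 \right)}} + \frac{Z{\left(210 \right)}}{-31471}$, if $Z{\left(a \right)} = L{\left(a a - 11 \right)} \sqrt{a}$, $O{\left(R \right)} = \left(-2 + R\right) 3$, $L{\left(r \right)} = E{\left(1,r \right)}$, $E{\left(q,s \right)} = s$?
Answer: $- \frac{2725}{237} - \frac{44089 \sqrt{210}}{31471} \approx -31.799$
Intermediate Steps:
$L{\left(r \right)} = r$
$O{\left(R \right)} = -6 + 3 R$
$Z{\left(a \right)} = \sqrt{a} \left(-11 + a^{2}\right)$ ($Z{\left(a \right)} = \left(a a - 11\right) \sqrt{a} = \left(a^{2} - 11\right) \sqrt{a} = \left(-11 + a^{2}\right) \sqrt{a} = \sqrt{a} \left(-11 + a^{2}\right)$)
$\frac{5450}{O{\left(-156 \right)}} + \frac{Z{\left(210 \right)}}{-31471} = \frac{5450}{-6 + 3 \left(-156\right)} + \frac{\sqrt{210} \left(-11 + 210^{2}\right)}{-31471} = \frac{5450}{-6 - 468} + \sqrt{210} \left(-11 + 44100\right) \left(- \frac{1}{31471}\right) = \frac{5450}{-474} + \sqrt{210} \cdot 44089 \left(- \frac{1}{31471}\right) = 5450 \left(- \frac{1}{474}\right) + 44089 \sqrt{210} \left(- \frac{1}{31471}\right) = - \frac{2725}{237} - \frac{44089 \sqrt{210}}{31471}$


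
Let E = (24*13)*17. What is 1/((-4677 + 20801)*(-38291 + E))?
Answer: -1/531882388 ≈ -1.8801e-9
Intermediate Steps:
E = 5304 (E = 312*17 = 5304)
1/((-4677 + 20801)*(-38291 + E)) = 1/((-4677 + 20801)*(-38291 + 5304)) = 1/(16124*(-32987)) = 1/(-531882388) = -1/531882388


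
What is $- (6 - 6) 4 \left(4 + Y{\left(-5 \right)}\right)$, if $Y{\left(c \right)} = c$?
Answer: $0$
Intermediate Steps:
$- (6 - 6) 4 \left(4 + Y{\left(-5 \right)}\right) = - (6 - 6) 4 \left(4 - 5\right) = \left(-1\right) 0 \cdot 4 \left(-1\right) = 0 \left(-4\right) = 0$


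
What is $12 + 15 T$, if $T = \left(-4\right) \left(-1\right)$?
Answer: $72$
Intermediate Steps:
$T = 4$
$12 + 15 T = 12 + 15 \cdot 4 = 12 + 60 = 72$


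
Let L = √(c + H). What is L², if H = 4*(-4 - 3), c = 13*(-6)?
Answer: -106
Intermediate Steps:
c = -78
H = -28 (H = 4*(-7) = -28)
L = I*√106 (L = √(-78 - 28) = √(-106) = I*√106 ≈ 10.296*I)
L² = (I*√106)² = -106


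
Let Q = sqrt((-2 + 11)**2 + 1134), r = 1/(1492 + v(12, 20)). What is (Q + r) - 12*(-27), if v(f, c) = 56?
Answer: 501553/1548 + 9*sqrt(15) ≈ 358.86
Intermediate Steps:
r = 1/1548 (r = 1/(1492 + 56) = 1/1548 ≈ 0.00064600)
Q = 9*sqrt(15) (Q = sqrt(9**2 + 1134) = sqrt(81 + 1134) = sqrt(1215) = 9*sqrt(15) ≈ 34.857)
(Q + r) - 12*(-27) = (9*sqrt(15) + 1/1548) - 12*(-27) = (1/1548 + 9*sqrt(15)) + 324 = 501553/1548 + 9*sqrt(15)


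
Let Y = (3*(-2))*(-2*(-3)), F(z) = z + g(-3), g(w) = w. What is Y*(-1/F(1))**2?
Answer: -9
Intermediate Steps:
F(z) = -3 + z (F(z) = z - 3 = -3 + z)
Y = -36 (Y = -6*6 = -36)
Y*(-1/F(1))**2 = -36/(-3 + 1)**2 = -36*(-1/(-2))**2 = -36*(-1*(-1/2))**2 = -36*(1/2)**2 = -36*1/4 = -9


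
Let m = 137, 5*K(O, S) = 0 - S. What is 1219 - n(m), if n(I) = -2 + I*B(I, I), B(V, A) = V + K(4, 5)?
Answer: -17411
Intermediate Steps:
K(O, S) = -S/5 (K(O, S) = (0 - S)/5 = (-S)/5 = -S/5)
B(V, A) = -1 + V (B(V, A) = V - ⅕*5 = V - 1 = -1 + V)
n(I) = -2 + I*(-1 + I)
1219 - n(m) = 1219 - (-2 + 137*(-1 + 137)) = 1219 - (-2 + 137*136) = 1219 - (-2 + 18632) = 1219 - 1*18630 = 1219 - 18630 = -17411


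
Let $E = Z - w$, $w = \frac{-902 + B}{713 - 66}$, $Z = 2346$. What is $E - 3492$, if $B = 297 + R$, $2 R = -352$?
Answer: $- \frac{740681}{647} \approx -1144.8$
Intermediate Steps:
$R = -176$ ($R = \frac{1}{2} \left(-352\right) = -176$)
$B = 121$ ($B = 297 - 176 = 121$)
$w = - \frac{781}{647}$ ($w = \frac{-902 + 121}{713 - 66} = - \frac{781}{647} \approx -1.2071$)
$E = \frac{1518643}{647}$ ($E = 2346 - - \frac{781}{647} = 2346 + \frac{781}{647} = \frac{1518643}{647} \approx 2347.2$)
$E - 3492 = \frac{1518643}{647} - 3492 = - \frac{740681}{647}$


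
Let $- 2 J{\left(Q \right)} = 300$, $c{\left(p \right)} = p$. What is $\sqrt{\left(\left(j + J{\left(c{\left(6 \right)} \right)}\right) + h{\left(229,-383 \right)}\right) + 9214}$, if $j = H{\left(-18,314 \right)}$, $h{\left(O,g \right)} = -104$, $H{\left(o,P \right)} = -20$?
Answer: $2 \sqrt{2235} \approx 94.552$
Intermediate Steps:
$J{\left(Q \right)} = -150$ ($J{\left(Q \right)} = \left(- \frac{1}{2}\right) 300 = -150$)
$j = -20$
$\sqrt{\left(\left(j + J{\left(c{\left(6 \right)} \right)}\right) + h{\left(229,-383 \right)}\right) + 9214} = \sqrt{\left(\left(-20 - 150\right) - 104\right) + 9214} = \sqrt{\left(-170 - 104\right) + 9214} = \sqrt{-274 + 9214} = \sqrt{8940} = 2 \sqrt{2235}$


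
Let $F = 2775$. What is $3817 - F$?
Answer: $1042$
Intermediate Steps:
$3817 - F = 3817 - 2775 = 1042$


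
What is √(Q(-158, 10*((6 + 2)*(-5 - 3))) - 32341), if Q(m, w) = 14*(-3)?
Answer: I*√32383 ≈ 179.95*I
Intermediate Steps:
Q(m, w) = -42
√(Q(-158, 10*((6 + 2)*(-5 - 3))) - 32341) = √(-42 - 32341) = √(-32383) = I*√32383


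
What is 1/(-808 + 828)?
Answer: 1/20 ≈ 0.050000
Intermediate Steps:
1/(-808 + 828) = 1/20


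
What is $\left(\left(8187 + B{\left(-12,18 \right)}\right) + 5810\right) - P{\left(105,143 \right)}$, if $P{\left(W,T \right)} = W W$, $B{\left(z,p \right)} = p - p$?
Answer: $2972$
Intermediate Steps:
$B{\left(z,p \right)} = 0$
$P{\left(W,T \right)} = W^{2}$
$\left(\left(8187 + B{\left(-12,18 \right)}\right) + 5810\right) - P{\left(105,143 \right)} = \left(\left(8187 + 0\right) + 5810\right) - 105^{2} = \left(8187 + 5810\right) - 11025 = 13997 - 11025 = 2972$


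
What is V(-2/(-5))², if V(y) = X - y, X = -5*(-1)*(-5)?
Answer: 16129/25 ≈ 645.16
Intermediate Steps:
X = -25 (X = 5*(-5) = -25)
V(y) = -25 - y
V(-2/(-5))² = (-25 - (-2)/(-5))² = (-25 - (-2)*(-1)/5)² = (-25 - 1*⅖)² = (-25 - ⅖)² = (-127/5)² = 16129/25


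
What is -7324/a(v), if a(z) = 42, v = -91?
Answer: -3662/21 ≈ -174.38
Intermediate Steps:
-7324/a(v) = -7324/42 = -7324*1/42 = -3662/21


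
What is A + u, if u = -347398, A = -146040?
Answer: -493438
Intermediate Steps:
A + u = -146040 - 347398 = -493438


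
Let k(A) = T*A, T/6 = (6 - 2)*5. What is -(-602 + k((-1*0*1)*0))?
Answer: 602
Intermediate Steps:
T = 120 (T = 6*((6 - 2)*5) = 6*(4*5) = 6*20 = 120)
k(A) = 120*A
-(-602 + k((-1*0*1)*0)) = -(-602 + 120*((-1*0*1)*0)) = -(-602 + 120*((0*1)*0)) = -(-602 + 120*(0*0)) = -(-602 + 120*0) = -(-602 + 0) = -1*(-602) = 602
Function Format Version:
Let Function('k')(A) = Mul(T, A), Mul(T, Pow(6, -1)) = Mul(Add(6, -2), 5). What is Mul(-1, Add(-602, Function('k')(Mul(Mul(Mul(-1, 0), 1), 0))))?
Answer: 602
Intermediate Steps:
T = 120 (T = Mul(6, Mul(Add(6, -2), 5)) = Mul(6, Mul(4, 5)) = Mul(6, 20) = 120)
Function('k')(A) = Mul(120, A)
Mul(-1, Add(-602, Function('k')(Mul(Mul(Mul(-1, 0), 1), 0)))) = Mul(-1, Add(-602, Mul(120, Mul(Mul(Mul(-1, 0), 1), 0)))) = Mul(-1, Add(-602, Mul(120, Mul(Mul(0, 1), 0)))) = Mul(-1, Add(-602, Mul(120, Mul(0, 0)))) = Mul(-1, Add(-602, Mul(120, 0))) = Mul(-1, Add(-602, 0)) = Mul(-1, -602) = 602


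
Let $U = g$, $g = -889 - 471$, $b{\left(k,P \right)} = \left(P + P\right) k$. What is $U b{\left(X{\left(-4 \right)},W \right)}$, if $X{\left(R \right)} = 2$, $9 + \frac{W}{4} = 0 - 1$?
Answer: $217600$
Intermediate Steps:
$W = -40$ ($W = -36 + 4 \left(0 - 1\right) = -36 + 4 \left(-1\right) = -36 - 4 = -40$)
$b{\left(k,P \right)} = 2 P k$
$g = -1360$ ($g = -889 - 471 = -1360$)
$U = -1360$
$U b{\left(X{\left(-4 \right)},W \right)} = - 1360 \cdot 2 \left(-40\right) 2 = \left(-1360\right) \left(-160\right) = 217600$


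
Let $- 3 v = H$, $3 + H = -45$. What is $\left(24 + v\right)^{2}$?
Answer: $1600$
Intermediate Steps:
$H = -48$ ($H = -3 - 45 = -48$)
$v = 16$ ($v = \left(- \frac{1}{3}\right) \left(-48\right) = 16$)
$\left(24 + v\right)^{2} = \left(24 + 16\right)^{2} = 40^{2} = 1600$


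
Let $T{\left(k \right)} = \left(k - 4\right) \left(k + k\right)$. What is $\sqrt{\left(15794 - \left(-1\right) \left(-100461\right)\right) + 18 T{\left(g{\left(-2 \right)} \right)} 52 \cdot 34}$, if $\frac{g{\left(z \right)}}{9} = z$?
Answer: $\sqrt{25119941} \approx 5012.0$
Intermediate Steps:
$g{\left(z \right)} = 9 z$
$T{\left(k \right)} = 2 k \left(-4 + k\right)$ ($T{\left(k \right)} = \left(-4 + k\right) 2 k = 2 k \left(-4 + k\right)$)
$\sqrt{\left(15794 - \left(-1\right) \left(-100461\right)\right) + 18 T{\left(g{\left(-2 \right)} \right)} 52 \cdot 34} = \sqrt{\left(15794 - \left(-1\right) \left(-100461\right)\right) + 18 \cdot 2 \cdot 9 \left(-2\right) \left(-4 + 9 \left(-2\right)\right) 52 \cdot 34} = \sqrt{\left(15794 - 100461\right) + 18 \cdot 2 \left(-18\right) \left(-4 - 18\right) 52 \cdot 34} = \sqrt{\left(15794 - 100461\right) + 18 \cdot 2 \left(-18\right) \left(-22\right) 52 \cdot 34} = \sqrt{-84667 + 18 \cdot 792 \cdot 52 \cdot 34} = \sqrt{-84667 + 14256 \cdot 52 \cdot 34} = \sqrt{-84667 + 741312 \cdot 34} = \sqrt{-84667 + 25204608} = \sqrt{25119941}$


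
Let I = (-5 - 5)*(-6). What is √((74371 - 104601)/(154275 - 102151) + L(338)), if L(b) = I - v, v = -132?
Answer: √130017818918/26062 ≈ 13.835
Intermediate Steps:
I = 60 (I = -10*(-6) = 60)
L(b) = 192 (L(b) = 60 - 1*(-132) = 60 + 132 = 192)
√((74371 - 104601)/(154275 - 102151) + L(338)) = √((74371 - 104601)/(154275 - 102151) + 192) = √(-30230/52124 + 192) = √(-30230*1/52124 + 192) = √(-15115/26062 + 192) = √(4988789/26062) = √130017818918/26062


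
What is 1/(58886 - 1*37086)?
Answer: 1/21800 ≈ 4.5872e-5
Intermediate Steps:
1/(58886 - 1*37086) = 1/(58886 - 37086) = 1/21800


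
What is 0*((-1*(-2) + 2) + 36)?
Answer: 0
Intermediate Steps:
0*((-1*(-2) + 2) + 36) = 0*((2 + 2) + 36) = 0*(4 + 36) = 0*40 = 0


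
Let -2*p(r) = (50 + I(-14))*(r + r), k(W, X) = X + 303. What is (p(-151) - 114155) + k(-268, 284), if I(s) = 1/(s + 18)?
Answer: -423921/4 ≈ -1.0598e+5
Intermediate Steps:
I(s) = 1/(18 + s)
k(W, X) = 303 + X
p(r) = -201*r/4 (p(r) = -(50 + 1/(18 - 14))*(r + r)/2 = -(50 + 1/4)*2*r/2 = -(50 + ¼)*2*r/2 = -201*2*r/8 = -201*r/4)
(p(-151) - 114155) + k(-268, 284) = (-201/4*(-151) - 114155) + (303 + 284) = (30351/4 - 114155) + 587 = -426269/4 + 587 = -423921/4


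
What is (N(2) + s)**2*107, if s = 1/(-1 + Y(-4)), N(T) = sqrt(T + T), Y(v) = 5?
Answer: 8667/16 ≈ 541.69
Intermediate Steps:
N(T) = sqrt(2)*sqrt(T) (N(T) = sqrt(2*T) = sqrt(2)*sqrt(T))
s = 1/4 (s = 1/(-1 + 5) = 1/4 ≈ 0.25000)
(N(2) + s)**2*107 = (sqrt(2)*sqrt(2) + 1/4)**2*107 = (2 + 1/4)**2*107 = (9/4)**2*107 = (81/16)*107 = 8667/16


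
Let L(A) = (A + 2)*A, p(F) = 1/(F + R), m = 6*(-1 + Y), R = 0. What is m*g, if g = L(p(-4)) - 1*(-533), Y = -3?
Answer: -25563/2 ≈ -12782.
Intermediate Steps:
m = -24 (m = 6*(-1 - 3) = 6*(-4) = -24)
p(F) = 1/F (p(F) = 1/(F + 0) = 1/F)
L(A) = A*(2 + A) (L(A) = (2 + A)*A = A*(2 + A))
g = 8521/16 (g = (2 + 1/(-4))/(-4) - 1*(-533) = -(2 - ¼)/4 + 533 = -¼*7/4 + 533 = -7/16 + 533 = 8521/16 ≈ 532.56)
m*g = -24*8521/16 = -25563/2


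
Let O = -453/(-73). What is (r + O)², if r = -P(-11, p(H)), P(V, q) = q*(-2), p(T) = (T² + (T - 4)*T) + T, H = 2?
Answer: 555025/5329 ≈ 104.15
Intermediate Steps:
O = 453/73 (O = -453*(-1/73) = 453/73 ≈ 6.2055)
p(T) = T + T² + T*(-4 + T) (p(T) = (T² + (-4 + T)*T) + T = (T² + T*(-4 + T)) + T = T + T² + T*(-4 + T))
P(V, q) = -2*q
r = 4 (r = -(-2)*2*(-3 + 2*2) = -(-2)*2*(-3 + 4) = -(-2)*2*1 = -(-2)*2 = -1*(-4) = 4)
(r + O)² = (4 + 453/73)² = (745/73)² = 555025/5329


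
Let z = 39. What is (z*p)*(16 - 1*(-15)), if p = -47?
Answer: -56823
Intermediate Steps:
(z*p)*(16 - 1*(-15)) = (39*(-47))*(16 - 1*(-15)) = -1833*(16 + 15) = -1833*31 = -56823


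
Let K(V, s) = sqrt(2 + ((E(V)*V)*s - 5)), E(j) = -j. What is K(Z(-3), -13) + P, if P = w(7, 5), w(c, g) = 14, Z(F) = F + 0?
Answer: 14 + sqrt(114) ≈ 24.677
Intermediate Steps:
Z(F) = F
P = 14
K(V, s) = sqrt(-3 - s*V**2) (K(V, s) = sqrt(2 + (((-V)*V)*s - 5)) = sqrt(2 + ((-V**2)*s - 5)) = sqrt(2 + (-s*V**2 - 5)) = sqrt(2 + (-5 - s*V**2)) = sqrt(-3 - s*V**2))
K(Z(-3), -13) + P = sqrt(-3 - 1*(-13)*(-3)**2) + 14 = sqrt(-3 - 1*(-13)*9) + 14 = sqrt(-3 + 117) + 14 = sqrt(114) + 14 = 14 + sqrt(114)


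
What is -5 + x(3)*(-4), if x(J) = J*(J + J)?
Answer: -77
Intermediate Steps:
x(J) = 2*J² (x(J) = J*(2*J) = 2*J²)
-5 + x(3)*(-4) = -5 + (2*3²)*(-4) = -5 + (2*9)*(-4) = -5 + 18*(-4) = -5 - 72 = -77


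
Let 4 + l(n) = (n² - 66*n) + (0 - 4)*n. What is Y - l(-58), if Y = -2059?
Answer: -9479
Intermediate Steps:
l(n) = -4 + n² - 70*n (l(n) = -4 + ((n² - 66*n) + (0 - 4)*n) = -4 + ((n² - 66*n) - 4*n) = -4 + (n² - 70*n) = -4 + n² - 70*n)
Y - l(-58) = -2059 - (-4 + (-58)² - 70*(-58)) = -2059 - (-4 + 3364 + 4060) = -2059 - 1*7420 = -2059 - 7420 = -9479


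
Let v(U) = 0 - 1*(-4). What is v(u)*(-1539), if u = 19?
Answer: -6156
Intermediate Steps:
v(U) = 4 (v(U) = 0 + 4 = 4)
v(u)*(-1539) = 4*(-1539) = -6156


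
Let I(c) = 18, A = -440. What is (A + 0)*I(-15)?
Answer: -7920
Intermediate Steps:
(A + 0)*I(-15) = (-440 + 0)*18 = -440*18 = -7920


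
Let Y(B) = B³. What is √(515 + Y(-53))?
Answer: I*√148362 ≈ 385.18*I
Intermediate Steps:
√(515 + Y(-53)) = √(515 + (-53)³) = √(515 - 148877) = √(-148362) = I*√148362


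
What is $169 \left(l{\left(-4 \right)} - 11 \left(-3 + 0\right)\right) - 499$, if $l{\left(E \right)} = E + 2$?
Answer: $4740$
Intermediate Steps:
$l{\left(E \right)} = 2 + E$
$169 \left(l{\left(-4 \right)} - 11 \left(-3 + 0\right)\right) - 499 = 169 \left(\left(2 - 4\right) - 11 \left(-3 + 0\right)\right) - 499 = 169 \left(-2 - -33\right) - 499 = 169 \left(-2 + 33\right) - 499 = 169 \cdot 31 - 499 = 5239 - 499 = 4740$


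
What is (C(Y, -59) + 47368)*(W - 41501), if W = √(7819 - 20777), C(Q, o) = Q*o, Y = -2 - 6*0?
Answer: -1970716486 + 47486*I*√12958 ≈ -1.9707e+9 + 5.4055e+6*I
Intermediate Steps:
Y = -2 (Y = -2 + 0 = -2)
W = I*√12958 (W = √(-12958) = I*√12958 ≈ 113.83*I)
(C(Y, -59) + 47368)*(W - 41501) = (-2*(-59) + 47368)*(I*√12958 - 41501) = (118 + 47368)*(-41501 + I*√12958) = 47486*(-41501 + I*√12958) = -1970716486 + 47486*I*√12958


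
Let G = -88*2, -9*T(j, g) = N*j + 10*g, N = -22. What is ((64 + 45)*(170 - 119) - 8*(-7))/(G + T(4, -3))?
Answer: -50535/1466 ≈ -34.471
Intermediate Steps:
T(j, g) = -10*g/9 + 22*j/9 (T(j, g) = -(-22*j + 10*g)/9 = -10*g/9 + 22*j/9)
G = -176
((64 + 45)*(170 - 119) - 8*(-7))/(G + T(4, -3)) = ((64 + 45)*(170 - 119) - 8*(-7))/(-176 + (-10/9*(-3) + (22/9)*4)) = (109*51 + 56)/(-176 + (10/3 + 88/9)) = (5559 + 56)/(-176 + 118/9) = 5615/(-1466/9) = 5615*(-9/1466) = -50535/1466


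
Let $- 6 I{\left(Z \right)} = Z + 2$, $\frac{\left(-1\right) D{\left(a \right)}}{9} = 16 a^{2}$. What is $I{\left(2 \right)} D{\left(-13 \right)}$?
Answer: $16224$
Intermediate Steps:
$D{\left(a \right)} = - 144 a^{2}$ ($D{\left(a \right)} = - 9 \cdot 16 a^{2} = - 144 a^{2}$)
$I{\left(Z \right)} = - \frac{1}{3} - \frac{Z}{6}$ ($I{\left(Z \right)} = - \frac{Z + 2}{6} = - \frac{2 + Z}{6} = - \frac{1}{3} - \frac{Z}{6}$)
$I{\left(2 \right)} D{\left(-13 \right)} = \left(- \frac{1}{3} - \frac{1}{3}\right) \left(- 144 \left(-13\right)^{2}\right) = \left(- \frac{1}{3} - \frac{1}{3}\right) \left(\left(-144\right) 169\right) = \left(- \frac{2}{3}\right) \left(-24336\right) = 16224$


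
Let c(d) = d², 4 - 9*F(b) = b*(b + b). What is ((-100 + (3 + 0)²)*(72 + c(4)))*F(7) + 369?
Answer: 756073/9 ≈ 84008.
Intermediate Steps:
F(b) = 4/9 - 2*b²/9 (F(b) = 4/9 - b*(b + b)/9 = 4/9 - b*2*b/9 = 4/9 - 2*b²/9)
((-100 + (3 + 0)²)*(72 + c(4)))*F(7) + 369 = ((-100 + (3 + 0)²)*(72 + 4²))*(4/9 - 2/9*7²) + 369 = ((-100 + 3²)*(72 + 16))*(4/9 - 2/9*49) + 369 = ((-100 + 9)*88)*(4/9 - 98/9) + 369 = -91*88*(-94/9) + 369 = -8008*(-94/9) + 369 = 752752/9 + 369 = 756073/9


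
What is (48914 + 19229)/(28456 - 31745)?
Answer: -68143/3289 ≈ -20.718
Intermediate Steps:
(48914 + 19229)/(28456 - 31745) = 68143/(-3289) = 68143*(-1/3289) = -68143/3289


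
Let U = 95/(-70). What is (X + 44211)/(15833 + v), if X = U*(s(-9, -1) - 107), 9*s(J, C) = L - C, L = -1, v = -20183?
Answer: -620987/60900 ≈ -10.197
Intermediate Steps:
s(J, C) = -1/9 - C/9 (s(J, C) = (-1 - C)/9 = -1/9 - C/9)
U = -19/14 (U = 95*(-1/70) = -19/14 ≈ -1.3571)
X = 2033/14 (X = -19*((-1/9 - 1/9*(-1)) - 107)/14 = -19*((-1/9 + 1/9) - 107)/14 = -19*(0 - 107)/14 = -19/14*(-107) = 2033/14 ≈ 145.21)
(X + 44211)/(15833 + v) = (2033/14 + 44211)/(15833 - 20183) = (620987/14)/(-4350) = (620987/14)*(-1/4350) = -620987/60900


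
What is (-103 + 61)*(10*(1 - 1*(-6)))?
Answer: -2940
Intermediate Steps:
(-103 + 61)*(10*(1 - 1*(-6))) = -420*(1 + 6) = -420*7 = -42*70 = -2940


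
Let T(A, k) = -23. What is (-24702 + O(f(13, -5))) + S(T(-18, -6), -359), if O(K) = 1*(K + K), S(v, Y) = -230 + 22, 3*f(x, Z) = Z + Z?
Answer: -74750/3 ≈ -24917.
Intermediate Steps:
f(x, Z) = 2*Z/3 (f(x, Z) = (Z + Z)/3 = (2*Z)/3 = 2*Z/3)
S(v, Y) = -208
O(K) = 2*K (O(K) = 1*(2*K) = 2*K)
(-24702 + O(f(13, -5))) + S(T(-18, -6), -359) = (-24702 + 2*((⅔)*(-5))) - 208 = (-24702 + 2*(-10/3)) - 208 = (-24702 - 20/3) - 208 = -74126/3 - 208 = -74750/3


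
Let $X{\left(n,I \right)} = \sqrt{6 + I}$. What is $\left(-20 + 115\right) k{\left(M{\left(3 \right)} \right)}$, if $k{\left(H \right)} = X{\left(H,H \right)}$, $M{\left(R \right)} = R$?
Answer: $285$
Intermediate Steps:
$k{\left(H \right)} = \sqrt{6 + H}$
$\left(-20 + 115\right) k{\left(M{\left(3 \right)} \right)} = \left(-20 + 115\right) \sqrt{6 + 3} = 95 \sqrt{9} = 95 \cdot 3 = 285$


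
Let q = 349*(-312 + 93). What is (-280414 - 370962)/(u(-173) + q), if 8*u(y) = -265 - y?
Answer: 1302752/152885 ≈ 8.5211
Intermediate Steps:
u(y) = -265/8 - y/8 (u(y) = (-265 - y)/8 = -265/8 - y/8)
q = -76431 (q = 349*(-219) = -76431)
(-280414 - 370962)/(u(-173) + q) = (-280414 - 370962)/((-265/8 - ⅛*(-173)) - 76431) = -651376/((-265/8 + 173/8) - 76431) = -651376/(-23/2 - 76431) = -651376/(-152885/2) = -651376*(-2/152885) = 1302752/152885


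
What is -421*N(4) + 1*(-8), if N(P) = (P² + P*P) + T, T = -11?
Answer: -8849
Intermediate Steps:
N(P) = -11 + 2*P² (N(P) = (P² + P*P) - 11 = (P² + P²) - 11 = 2*P² - 11 = -11 + 2*P²)
-421*N(4) + 1*(-8) = -421*(-11 + 2*4²) + 1*(-8) = -421*(-11 + 2*16) - 8 = -421*(-11 + 32) - 8 = -421*21 - 8 = -8841 - 8 = -8849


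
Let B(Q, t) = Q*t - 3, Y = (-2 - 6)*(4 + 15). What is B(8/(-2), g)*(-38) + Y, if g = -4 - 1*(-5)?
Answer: 114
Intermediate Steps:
Y = -152 (Y = -8*19 = -152)
g = 1 (g = -4 + 5 = 1)
B(Q, t) = -3 + Q*t
B(8/(-2), g)*(-38) + Y = (-3 + (8/(-2))*1)*(-38) - 152 = (-3 + (8*(-1/2))*1)*(-38) - 152 = (-3 - 4*1)*(-38) - 152 = (-3 - 4)*(-38) - 152 = -7*(-38) - 152 = 266 - 152 = 114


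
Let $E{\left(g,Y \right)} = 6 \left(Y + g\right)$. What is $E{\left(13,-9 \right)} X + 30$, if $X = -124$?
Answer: $-2946$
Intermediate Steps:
$E{\left(g,Y \right)} = 6 Y + 6 g$
$E{\left(13,-9 \right)} X + 30 = \left(6 \left(-9\right) + 6 \cdot 13\right) \left(-124\right) + 30 = \left(-54 + 78\right) \left(-124\right) + 30 = 24 \left(-124\right) + 30 = -2976 + 30 = -2946$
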